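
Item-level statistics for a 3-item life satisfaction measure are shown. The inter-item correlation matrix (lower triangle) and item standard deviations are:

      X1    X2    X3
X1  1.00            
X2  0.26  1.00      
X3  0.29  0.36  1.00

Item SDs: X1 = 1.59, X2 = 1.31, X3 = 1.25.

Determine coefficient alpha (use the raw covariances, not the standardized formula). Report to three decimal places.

coefficient alpha = 0.555

Σσ²ᵢ = 1.59² + 1.31² + 1.25² = 5.8067
Covariances σ_ij = r_ij · s_i · s_j:
  σ(X1,X2) = 0.26 × 1.59 × 1.31 = 0.5416
  σ(X1,X3) = 0.29 × 1.59 × 1.25 = 0.5764
  σ(X2,X3) = 0.36 × 1.31 × 1.25 = 0.5895
σ²_T = Σσ²ᵢ + 2·Σσ_ij = 5.8067 + 2 × 1.7075 = 9.2217
α = (3/2)·(1 − 5.8067/9.2217) = 0.555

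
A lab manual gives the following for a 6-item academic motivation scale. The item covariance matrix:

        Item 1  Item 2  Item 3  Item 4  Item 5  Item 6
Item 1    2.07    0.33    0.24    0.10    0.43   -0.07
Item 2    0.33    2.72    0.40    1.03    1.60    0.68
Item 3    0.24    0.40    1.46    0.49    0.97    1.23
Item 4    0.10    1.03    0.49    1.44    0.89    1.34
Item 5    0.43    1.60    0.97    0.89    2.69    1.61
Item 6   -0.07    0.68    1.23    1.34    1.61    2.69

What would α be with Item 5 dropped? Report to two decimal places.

Remaining items: Item 1, Item 2, Item 3, Item 4, Item 6 (k = 5).
ΣVar(i) = 2.07 + 2.72 + 1.46 + 1.44 + 2.69 = 10.38
total variance = 10.38 + 2 × 5.77 = 21.92
α (item deleted) = (5/4)·(1 − 10.38/21.92) = 0.66

α = 0.66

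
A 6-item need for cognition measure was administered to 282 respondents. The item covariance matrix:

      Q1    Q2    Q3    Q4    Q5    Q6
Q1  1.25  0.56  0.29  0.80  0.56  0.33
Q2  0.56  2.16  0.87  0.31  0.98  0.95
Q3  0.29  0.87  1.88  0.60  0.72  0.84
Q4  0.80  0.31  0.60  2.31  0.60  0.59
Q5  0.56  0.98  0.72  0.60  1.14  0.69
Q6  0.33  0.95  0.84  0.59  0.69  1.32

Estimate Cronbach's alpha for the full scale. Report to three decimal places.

sum of item variances = 1.25 + 2.16 + 1.88 + 2.31 + 1.14 + 1.32 = 10.06
Σ_{i<j} σ_ij = 9.69
Var(T) = 10.06 + 2 × 9.69 = 29.44
α = (k/(k−1))·(1 − sum of item variances/Var(T)) = (6/5)·(1 − 10.06/29.44) = 0.790

Cronbach's alpha = 0.790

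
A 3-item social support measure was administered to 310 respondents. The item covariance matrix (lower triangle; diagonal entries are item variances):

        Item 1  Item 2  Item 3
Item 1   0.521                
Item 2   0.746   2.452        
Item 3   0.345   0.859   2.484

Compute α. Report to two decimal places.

sum of item variances = 0.521 + 2.452 + 2.484 = 5.457
Σ_{i<j} σ_ij = 1.950
Var(T) = 5.457 + 2 × 1.950 = 9.357
α = (k/(k−1))·(1 − sum of item variances/Var(T)) = (3/2)·(1 − 5.457/9.357) = 0.63

α = 0.63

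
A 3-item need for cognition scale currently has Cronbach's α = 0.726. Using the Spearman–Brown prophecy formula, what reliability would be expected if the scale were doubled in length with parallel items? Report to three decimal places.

predicted reliability = 0.841

Length factor m = 2
α' = m·α / (1 + (m−1)·α)
   = 2 × 0.726 / (1 + (2 − 1) × 0.726)
   = 1.4520 / 1.7260 = 0.841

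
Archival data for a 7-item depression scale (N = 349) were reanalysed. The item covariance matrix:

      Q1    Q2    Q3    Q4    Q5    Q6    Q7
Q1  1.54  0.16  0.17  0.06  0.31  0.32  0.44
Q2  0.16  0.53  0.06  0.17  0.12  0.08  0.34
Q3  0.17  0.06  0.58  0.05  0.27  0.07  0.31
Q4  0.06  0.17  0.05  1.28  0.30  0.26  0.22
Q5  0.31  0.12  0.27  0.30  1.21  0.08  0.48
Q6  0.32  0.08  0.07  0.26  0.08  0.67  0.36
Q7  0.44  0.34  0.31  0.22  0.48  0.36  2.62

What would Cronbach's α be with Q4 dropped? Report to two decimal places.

Remaining items: Q1, Q2, Q3, Q5, Q6, Q7 (k = 6).
Σσ²ᵢ = 1.54 + 0.53 + 0.58 + 1.21 + 0.67 + 2.62 = 7.15
σ²_total = 7.15 + 2 × 3.57 = 14.29
α (item deleted) = (6/5)·(1 − 7.15/14.29) = 0.60

Cronbach's α = 0.60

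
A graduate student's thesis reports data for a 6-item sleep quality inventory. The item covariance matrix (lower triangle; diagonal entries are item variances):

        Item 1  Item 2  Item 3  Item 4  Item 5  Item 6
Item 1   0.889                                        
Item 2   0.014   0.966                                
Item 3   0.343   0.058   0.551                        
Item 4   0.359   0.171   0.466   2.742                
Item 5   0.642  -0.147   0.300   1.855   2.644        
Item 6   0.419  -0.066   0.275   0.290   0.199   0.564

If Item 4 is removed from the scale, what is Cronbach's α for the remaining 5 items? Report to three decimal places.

Remaining items: Item 1, Item 2, Item 3, Item 5, Item 6 (k = 5).
Σσᵢ² = 0.889 + 0.966 + 0.551 + 2.644 + 0.564 = 5.614
σ²_T = 5.614 + 2 × 2.037 = 9.688
α (item deleted) = (5/4)·(1 − 5.614/9.688) = 0.526

Cronbach's α = 0.526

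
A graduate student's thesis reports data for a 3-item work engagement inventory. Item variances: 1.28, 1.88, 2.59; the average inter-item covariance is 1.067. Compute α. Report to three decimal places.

α = 0.790

Σσ²ᵢ = 1.28 + 1.88 + 2.59 = 5.75
Sum of the 3 distinct covariances = 3 × 1.067 = 3.201
σ²_T = Σσ²ᵢ + 2·Σcov = 5.75 + 2 × 3.201 = 12.152
α = (3/2)·(1 − 5.75/12.152) = 0.790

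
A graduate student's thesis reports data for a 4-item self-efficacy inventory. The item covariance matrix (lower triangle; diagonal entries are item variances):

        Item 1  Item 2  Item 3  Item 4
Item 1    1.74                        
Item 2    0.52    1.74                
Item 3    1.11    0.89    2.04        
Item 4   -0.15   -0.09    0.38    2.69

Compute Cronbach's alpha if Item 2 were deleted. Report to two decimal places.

Remaining items: Item 1, Item 3, Item 4 (k = 3).
ΣVar(i) = 1.74 + 2.04 + 2.69 = 6.47
Var(T) = 6.47 + 2 × 1.34 = 9.15
α (item deleted) = (3/2)·(1 − 6.47/9.15) = 0.44

Cronbach's alpha = 0.44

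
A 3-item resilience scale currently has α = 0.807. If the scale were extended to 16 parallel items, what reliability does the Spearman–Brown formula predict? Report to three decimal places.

predicted reliability = 0.957

Length factor m = 16/3 = 5.3333
α' = m·α / (1 + (m−1)·α)
   = 16/3 × 0.807 / (1 + (16/3 − 1) × 0.807)
   = 4.3040 / 4.4970 = 0.957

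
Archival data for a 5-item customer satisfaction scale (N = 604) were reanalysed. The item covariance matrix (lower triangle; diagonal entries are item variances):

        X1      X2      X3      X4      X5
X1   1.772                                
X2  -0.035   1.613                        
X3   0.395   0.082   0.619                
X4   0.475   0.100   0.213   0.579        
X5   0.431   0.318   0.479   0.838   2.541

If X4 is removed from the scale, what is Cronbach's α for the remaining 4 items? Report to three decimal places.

Remaining items: X1, X2, X3, X5 (k = 4).
Σσᵢ² = 1.772 + 1.613 + 0.619 + 2.541 = 6.545
σ²_total = 6.545 + 2 × 1.670 = 9.885
α (item deleted) = (4/3)·(1 − 6.545/9.885) = 0.451

Cronbach's α = 0.451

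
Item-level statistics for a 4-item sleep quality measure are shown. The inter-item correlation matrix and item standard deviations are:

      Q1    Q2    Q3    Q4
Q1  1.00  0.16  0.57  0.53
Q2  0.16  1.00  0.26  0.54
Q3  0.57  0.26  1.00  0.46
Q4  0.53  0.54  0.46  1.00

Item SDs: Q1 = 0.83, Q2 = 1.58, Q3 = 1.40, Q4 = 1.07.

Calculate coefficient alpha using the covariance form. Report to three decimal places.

Σσ²ᵢ = 0.83² + 1.58² + 1.40² + 1.07² = 6.2902
Covariances σ_ij = r_ij · s_i · s_j:
  σ(Q1,Q2) = 0.16 × 0.83 × 1.58 = 0.2098
  σ(Q1,Q3) = 0.57 × 0.83 × 1.40 = 0.6623
  σ(Q1,Q4) = 0.53 × 0.83 × 1.07 = 0.4707
  σ(Q2,Q3) = 0.26 × 1.58 × 1.40 = 0.5751
  σ(Q2,Q4) = 0.54 × 1.58 × 1.07 = 0.9129
  σ(Q3,Q4) = 0.46 × 1.40 × 1.07 = 0.6891
σ²_T = Σσ²ᵢ + 2·Σσ_ij = 6.2902 + 2 × 3.5199 = 13.3300
α = (4/3)·(1 − 6.2902/13.3300) = 0.704

coefficient alpha = 0.704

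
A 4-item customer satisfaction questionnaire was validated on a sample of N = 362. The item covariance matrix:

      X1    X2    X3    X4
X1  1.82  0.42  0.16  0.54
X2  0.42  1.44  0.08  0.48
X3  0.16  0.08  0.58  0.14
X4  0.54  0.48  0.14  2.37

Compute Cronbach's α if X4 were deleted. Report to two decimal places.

α = 0.38

Remaining items: X1, X2, X3 (k = 3).
sum of item variances = 1.82 + 1.44 + 0.58 = 3.84
σ²_total = 3.84 + 2 × 0.66 = 5.16
α (item deleted) = (3/2)·(1 − 3.84/5.16) = 0.38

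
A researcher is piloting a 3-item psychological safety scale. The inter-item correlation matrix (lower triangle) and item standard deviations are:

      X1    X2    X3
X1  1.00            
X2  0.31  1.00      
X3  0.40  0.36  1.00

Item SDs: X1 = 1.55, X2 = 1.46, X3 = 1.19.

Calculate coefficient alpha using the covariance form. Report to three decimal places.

Σσ²ᵢ = 1.55² + 1.46² + 1.19² = 5.9502
Covariances σ_ij = r_ij · s_i · s_j:
  σ(X1,X2) = 0.31 × 1.55 × 1.46 = 0.7015
  σ(X1,X3) = 0.40 × 1.55 × 1.19 = 0.7378
  σ(X2,X3) = 0.36 × 1.46 × 1.19 = 0.6255
σ²_T = Σσ²ᵢ + 2·Σσ_ij = 5.9502 + 2 × 2.0648 = 10.0798
α = (3/2)·(1 − 5.9502/10.0798) = 0.615

α = 0.615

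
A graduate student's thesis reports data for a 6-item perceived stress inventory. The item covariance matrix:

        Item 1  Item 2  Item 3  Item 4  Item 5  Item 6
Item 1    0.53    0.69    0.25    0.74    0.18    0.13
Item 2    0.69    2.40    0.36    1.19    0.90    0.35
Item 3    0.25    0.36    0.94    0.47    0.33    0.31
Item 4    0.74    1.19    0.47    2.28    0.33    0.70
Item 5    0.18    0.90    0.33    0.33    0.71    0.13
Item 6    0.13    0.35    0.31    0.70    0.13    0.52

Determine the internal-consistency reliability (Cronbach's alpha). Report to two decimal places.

Σσᵢ² = 0.53 + 2.40 + 0.94 + 2.28 + 0.71 + 0.52 = 7.38
Sum of off-diagonal covariances = 7.06
Var(T) = 7.38 + 2 × 7.06 = 21.50
α = (k/(k−1))·(1 − Σσᵢ²/Var(T)) = (6/5)·(1 − 7.38/21.50) = 0.79

α = 0.79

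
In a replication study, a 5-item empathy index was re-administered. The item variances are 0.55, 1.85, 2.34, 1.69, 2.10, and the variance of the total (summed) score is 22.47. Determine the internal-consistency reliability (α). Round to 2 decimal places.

α = 0.78

ΣVar(i) = 0.55 + 1.85 + 2.34 + 1.69 + 2.10 = 8.53
α = (k/(k−1))·(1 − ΣVar(i)/σ²_total) = (5/4)·(1 − 8.53/22.47) = 0.78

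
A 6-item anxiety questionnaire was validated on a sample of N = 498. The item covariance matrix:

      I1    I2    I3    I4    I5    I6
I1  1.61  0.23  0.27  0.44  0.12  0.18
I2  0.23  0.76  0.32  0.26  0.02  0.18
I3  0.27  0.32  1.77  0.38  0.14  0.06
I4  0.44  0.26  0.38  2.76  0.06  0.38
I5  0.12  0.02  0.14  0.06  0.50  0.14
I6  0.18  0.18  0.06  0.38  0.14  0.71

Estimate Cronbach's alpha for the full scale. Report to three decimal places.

Cronbach's alpha = 0.527

ΣVar(i) = 1.61 + 0.76 + 1.77 + 2.76 + 0.50 + 0.71 = 8.11
Sum of the distinct covariances = 3.18
Var(T) = 8.11 + 2 × 3.18 = 14.47
α = (k/(k−1))·(1 − ΣVar(i)/Var(T)) = (6/5)·(1 − 8.11/14.47) = 0.527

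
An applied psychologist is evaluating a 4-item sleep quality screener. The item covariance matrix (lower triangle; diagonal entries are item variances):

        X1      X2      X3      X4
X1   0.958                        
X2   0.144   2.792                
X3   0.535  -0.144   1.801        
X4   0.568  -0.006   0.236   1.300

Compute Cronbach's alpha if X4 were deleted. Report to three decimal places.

α = 0.242

Remaining items: X1, X2, X3 (k = 3).
sum of item variances = 0.958 + 2.792 + 1.801 = 5.551
Var(T) = 5.551 + 2 × 0.535 = 6.621
α (item deleted) = (3/2)·(1 − 5.551/6.621) = 0.242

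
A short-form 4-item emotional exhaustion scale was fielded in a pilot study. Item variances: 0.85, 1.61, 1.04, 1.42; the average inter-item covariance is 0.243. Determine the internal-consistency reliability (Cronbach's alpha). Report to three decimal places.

sum of item variances = 0.85 + 1.61 + 1.04 + 1.42 = 4.92
Sum of the 6 distinct covariances = 6 × 0.243 = 1.458
σ²_total = sum of item variances + 2·Σcov = 4.92 + 2 × 1.458 = 7.836
α = (4/3)·(1 − 4.92/7.836) = 0.496

α = 0.496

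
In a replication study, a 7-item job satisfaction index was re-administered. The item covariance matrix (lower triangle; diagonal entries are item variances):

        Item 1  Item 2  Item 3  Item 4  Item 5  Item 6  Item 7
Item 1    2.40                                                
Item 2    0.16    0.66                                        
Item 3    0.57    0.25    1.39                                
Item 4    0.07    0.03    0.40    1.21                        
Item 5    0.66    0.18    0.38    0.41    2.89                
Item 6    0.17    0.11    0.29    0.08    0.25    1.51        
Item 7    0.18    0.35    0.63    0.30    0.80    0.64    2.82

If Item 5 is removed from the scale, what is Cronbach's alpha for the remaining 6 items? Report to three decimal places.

α = 0.550

Remaining items: Item 1, Item 2, Item 3, Item 4, Item 6, Item 7 (k = 6).
Σσ²ᵢ = 2.40 + 0.66 + 1.39 + 1.21 + 1.51 + 2.82 = 9.99
σ²_total = 9.99 + 2 × 4.23 = 18.45
α (item deleted) = (6/5)·(1 − 9.99/18.45) = 0.550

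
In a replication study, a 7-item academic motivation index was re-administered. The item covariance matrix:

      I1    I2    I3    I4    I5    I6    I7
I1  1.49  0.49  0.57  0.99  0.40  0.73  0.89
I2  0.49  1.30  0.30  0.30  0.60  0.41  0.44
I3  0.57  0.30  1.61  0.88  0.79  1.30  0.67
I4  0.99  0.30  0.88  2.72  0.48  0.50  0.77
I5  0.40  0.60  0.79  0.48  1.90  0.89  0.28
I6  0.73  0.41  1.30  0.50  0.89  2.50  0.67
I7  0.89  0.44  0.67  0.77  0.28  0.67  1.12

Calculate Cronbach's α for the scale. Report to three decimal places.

sum of item variances = 1.49 + 1.30 + 1.61 + 2.72 + 1.90 + 2.50 + 1.12 = 12.64
Sum of off-diagonal covariances = 13.35
σ²_total = 12.64 + 2 × 13.35 = 39.34
α = (k/(k−1))·(1 − sum of item variances/σ²_total) = (7/6)·(1 − 12.64/39.34) = 0.792

α = 0.792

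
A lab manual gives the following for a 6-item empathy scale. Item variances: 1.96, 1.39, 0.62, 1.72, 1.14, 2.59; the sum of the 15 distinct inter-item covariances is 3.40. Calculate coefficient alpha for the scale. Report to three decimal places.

α = 0.503

sum of item variances = 1.96 + 1.39 + 0.62 + 1.72 + 1.14 + 2.59 = 9.42
Sum of distinct covariances = 3.40
total variance = sum of item variances + 2·Σcov = 9.42 + 2 × 3.40 = 16.22
α = (6/5)·(1 − 9.42/16.22) = 0.503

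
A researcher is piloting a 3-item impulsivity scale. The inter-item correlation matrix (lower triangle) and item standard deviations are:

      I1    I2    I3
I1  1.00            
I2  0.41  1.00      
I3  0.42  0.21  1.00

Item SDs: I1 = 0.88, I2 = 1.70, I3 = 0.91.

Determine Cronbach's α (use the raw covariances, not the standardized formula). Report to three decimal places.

Cronbach's α = 0.543

Σσ²ᵢ = 0.88² + 1.70² + 0.91² = 4.4925
Covariances σ_ij = r_ij · s_i · s_j:
  σ(I1,I2) = 0.41 × 0.88 × 1.70 = 0.6134
  σ(I1,I3) = 0.42 × 0.88 × 0.91 = 0.3363
  σ(I2,I3) = 0.21 × 1.70 × 0.91 = 0.3249
σ²_T = Σσ²ᵢ + 2·Σσ_ij = 4.4925 + 2 × 1.2746 = 7.0417
α = (3/2)·(1 − 4.4925/7.0417) = 0.543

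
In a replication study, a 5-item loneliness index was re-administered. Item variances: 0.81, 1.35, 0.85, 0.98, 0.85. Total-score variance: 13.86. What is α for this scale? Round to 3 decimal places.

α = 0.813

sum of item variances = 0.81 + 1.35 + 0.85 + 0.98 + 0.85 = 4.84
α = (k/(k−1))·(1 − sum of item variances/total variance) = (5/4)·(1 − 4.84/13.86) = 0.813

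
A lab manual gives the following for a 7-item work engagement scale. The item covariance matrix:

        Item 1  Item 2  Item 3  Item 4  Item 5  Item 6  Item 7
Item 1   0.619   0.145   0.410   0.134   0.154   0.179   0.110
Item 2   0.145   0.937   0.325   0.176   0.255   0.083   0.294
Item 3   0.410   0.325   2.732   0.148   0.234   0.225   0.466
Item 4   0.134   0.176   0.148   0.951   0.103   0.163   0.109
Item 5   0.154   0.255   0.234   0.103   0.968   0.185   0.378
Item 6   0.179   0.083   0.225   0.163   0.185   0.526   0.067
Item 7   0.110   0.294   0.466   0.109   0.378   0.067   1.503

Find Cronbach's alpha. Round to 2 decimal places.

α = 0.60

sum of item variances = 0.619 + 0.937 + 2.732 + 0.951 + 0.968 + 0.526 + 1.503 = 8.236
Sum of the distinct covariances = 4.343
σ²_total = 8.236 + 2 × 4.343 = 16.922
α = (k/(k−1))·(1 − sum of item variances/σ²_total) = (7/6)·(1 − 8.236/16.922) = 0.60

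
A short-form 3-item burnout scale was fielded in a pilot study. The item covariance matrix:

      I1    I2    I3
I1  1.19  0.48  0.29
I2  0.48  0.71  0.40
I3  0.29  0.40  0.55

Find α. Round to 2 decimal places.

ΣVar(i) = 1.19 + 0.71 + 0.55 = 2.45
Σ_{i<j} σ_ij = 1.17
σ²_T = 2.45 + 2 × 1.17 = 4.79
α = (k/(k−1))·(1 − ΣVar(i)/σ²_T) = (3/2)·(1 − 2.45/4.79) = 0.73

α = 0.73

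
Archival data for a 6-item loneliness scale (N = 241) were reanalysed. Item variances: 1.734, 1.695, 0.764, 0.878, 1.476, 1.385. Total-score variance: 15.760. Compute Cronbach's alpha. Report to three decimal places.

α = 0.596

Σσᵢ² = 1.734 + 1.695 + 0.764 + 0.878 + 1.476 + 1.385 = 7.932
α = (k/(k−1))·(1 − Σσᵢ²/σ²_total) = (6/5)·(1 − 7.932/15.760) = 0.596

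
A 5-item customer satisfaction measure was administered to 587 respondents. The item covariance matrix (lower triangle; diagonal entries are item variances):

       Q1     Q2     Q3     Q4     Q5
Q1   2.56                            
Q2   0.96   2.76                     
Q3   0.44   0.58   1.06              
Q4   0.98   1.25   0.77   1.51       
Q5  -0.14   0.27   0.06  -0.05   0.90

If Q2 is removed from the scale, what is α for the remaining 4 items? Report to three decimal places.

Remaining items: Q1, Q3, Q4, Q5 (k = 4).
ΣVar(i) = 2.56 + 1.06 + 1.51 + 0.90 = 6.03
total variance = 6.03 + 2 × 2.06 = 10.15
α (item deleted) = (4/3)·(1 − 6.03/10.15) = 0.541

α = 0.541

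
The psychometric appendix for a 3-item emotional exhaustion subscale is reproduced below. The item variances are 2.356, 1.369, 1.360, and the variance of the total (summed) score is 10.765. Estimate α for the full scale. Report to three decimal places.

Σσ²ᵢ = 2.356 + 1.369 + 1.360 = 5.085
α = (k/(k−1))·(1 − Σσ²ᵢ/Var(T)) = (3/2)·(1 − 5.085/10.765) = 0.791

α = 0.791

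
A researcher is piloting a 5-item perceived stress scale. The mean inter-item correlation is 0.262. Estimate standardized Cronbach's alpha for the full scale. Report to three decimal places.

standardized Cronbach's alpha = 0.640

Standardized α = k·r̄ / (1 + (k−1)·r̄) = 5 × 0.262 / (1 + 4 × 0.262)
  = 1.3100 / 2.0480 = 0.640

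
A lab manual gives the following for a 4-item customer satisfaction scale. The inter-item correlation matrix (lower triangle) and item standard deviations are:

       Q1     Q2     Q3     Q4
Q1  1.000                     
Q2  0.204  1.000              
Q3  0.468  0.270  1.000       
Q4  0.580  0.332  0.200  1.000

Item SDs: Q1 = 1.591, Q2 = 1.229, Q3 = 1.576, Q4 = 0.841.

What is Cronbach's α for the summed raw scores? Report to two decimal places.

Σσ²ᵢ = 1.591² + 1.229² + 1.576² + 0.841² = 7.2328
Covariances σ_ij = r_ij · s_i · s_j:
  σ(Q1,Q2) = 0.204 × 1.591 × 1.229 = 0.3989
  σ(Q1,Q3) = 0.468 × 1.591 × 1.576 = 1.1735
  σ(Q1,Q4) = 0.580 × 1.591 × 0.841 = 0.7761
  σ(Q2,Q3) = 0.270 × 1.229 × 1.576 = 0.5230
  σ(Q2,Q4) = 0.332 × 1.229 × 0.841 = 0.3432
  σ(Q3,Q4) = 0.200 × 1.576 × 0.841 = 0.2651
σ²_T = Σσ²ᵢ + 2·Σσ_ij = 7.2328 + 2 × 3.4798 = 14.1924
α = (4/3)·(1 − 7.2328/14.1924) = 0.65

α = 0.65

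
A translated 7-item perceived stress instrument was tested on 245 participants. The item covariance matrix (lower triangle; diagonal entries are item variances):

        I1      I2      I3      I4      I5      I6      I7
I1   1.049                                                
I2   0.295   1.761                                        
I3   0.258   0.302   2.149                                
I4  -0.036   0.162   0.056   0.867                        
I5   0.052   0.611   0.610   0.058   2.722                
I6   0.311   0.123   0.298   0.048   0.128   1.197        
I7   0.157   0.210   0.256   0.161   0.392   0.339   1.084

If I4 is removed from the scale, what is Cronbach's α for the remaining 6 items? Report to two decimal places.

Remaining items: I1, I2, I3, I5, I6, I7 (k = 6).
sum of item variances = 1.049 + 1.761 + 2.149 + 2.722 + 1.197 + 1.084 = 9.962
Var(T) = 9.962 + 2 × 4.342 = 18.646
α (item deleted) = (6/5)·(1 − 9.962/18.646) = 0.56

α = 0.56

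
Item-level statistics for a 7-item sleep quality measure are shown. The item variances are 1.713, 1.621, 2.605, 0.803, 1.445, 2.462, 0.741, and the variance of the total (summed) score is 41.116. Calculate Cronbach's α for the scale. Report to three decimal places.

Σσᵢ² = 1.713 + 1.621 + 2.605 + 0.803 + 1.445 + 2.462 + 0.741 = 11.390
α = (k/(k−1))·(1 − Σσᵢ²/σ²_T) = (7/6)·(1 − 11.390/41.116) = 0.843

α = 0.843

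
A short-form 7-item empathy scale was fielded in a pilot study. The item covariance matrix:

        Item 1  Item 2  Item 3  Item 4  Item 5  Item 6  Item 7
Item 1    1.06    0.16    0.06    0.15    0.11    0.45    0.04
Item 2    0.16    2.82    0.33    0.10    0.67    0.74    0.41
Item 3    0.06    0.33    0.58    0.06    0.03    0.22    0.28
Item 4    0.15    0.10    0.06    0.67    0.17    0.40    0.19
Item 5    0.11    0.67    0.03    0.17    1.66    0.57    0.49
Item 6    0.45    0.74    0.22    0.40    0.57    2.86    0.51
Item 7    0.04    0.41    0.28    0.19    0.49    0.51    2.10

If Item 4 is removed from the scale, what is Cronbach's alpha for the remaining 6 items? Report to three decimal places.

Cronbach's alpha = 0.573

Remaining items: Item 1, Item 2, Item 3, Item 5, Item 6, Item 7 (k = 6).
Σσ²ᵢ = 1.06 + 2.82 + 0.58 + 1.66 + 2.86 + 2.10 = 11.08
σ²_T = 11.08 + 2 × 5.07 = 21.22
α (item deleted) = (6/5)·(1 − 11.08/21.22) = 0.573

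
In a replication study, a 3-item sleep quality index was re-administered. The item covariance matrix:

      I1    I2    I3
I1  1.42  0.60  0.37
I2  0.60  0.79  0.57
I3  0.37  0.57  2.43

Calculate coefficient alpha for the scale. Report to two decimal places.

ΣVar(i) = 1.42 + 0.79 + 2.43 = 4.64
Σ_{i<j} σ_ij = 1.54
Var(T) = 4.64 + 2 × 1.54 = 7.72
α = (k/(k−1))·(1 − ΣVar(i)/Var(T)) = (3/2)·(1 − 4.64/7.72) = 0.60

α = 0.60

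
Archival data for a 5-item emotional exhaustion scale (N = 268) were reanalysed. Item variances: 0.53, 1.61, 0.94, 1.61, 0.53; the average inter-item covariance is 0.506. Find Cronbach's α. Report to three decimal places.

sum of item variances = 0.53 + 1.61 + 0.94 + 1.61 + 0.53 = 5.22
Sum of the 10 distinct covariances = 10 × 0.506 = 5.060
σ²_total = sum of item variances + 2·Σcov = 5.22 + 2 × 5.060 = 15.340
α = (5/4)·(1 − 5.22/15.340) = 0.825

Cronbach's α = 0.825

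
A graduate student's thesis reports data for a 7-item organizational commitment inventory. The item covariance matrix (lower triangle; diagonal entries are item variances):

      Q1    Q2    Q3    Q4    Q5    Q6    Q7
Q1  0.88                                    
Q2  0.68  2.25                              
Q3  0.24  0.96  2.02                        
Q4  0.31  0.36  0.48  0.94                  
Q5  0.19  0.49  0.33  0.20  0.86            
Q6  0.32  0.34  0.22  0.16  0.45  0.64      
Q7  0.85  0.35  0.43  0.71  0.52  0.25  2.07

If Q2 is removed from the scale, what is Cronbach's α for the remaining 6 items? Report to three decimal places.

α = 0.725

Remaining items: Q1, Q3, Q4, Q5, Q6, Q7 (k = 6).
sum of item variances = 0.88 + 2.02 + 0.94 + 0.86 + 0.64 + 2.07 = 7.41
Var(T) = 7.41 + 2 × 5.66 = 18.73
α (item deleted) = (6/5)·(1 − 7.41/18.73) = 0.725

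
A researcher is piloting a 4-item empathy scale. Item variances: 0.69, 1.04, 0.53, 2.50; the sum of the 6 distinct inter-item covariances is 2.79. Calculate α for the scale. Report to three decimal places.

α = 0.720

Σσᵢ² = 0.69 + 1.04 + 0.53 + 2.50 = 4.76
Sum of distinct covariances = 2.79
Var(T) = Σσᵢ² + 2·Σcov = 4.76 + 2 × 2.79 = 10.34
α = (4/3)·(1 − 4.76/10.34) = 0.720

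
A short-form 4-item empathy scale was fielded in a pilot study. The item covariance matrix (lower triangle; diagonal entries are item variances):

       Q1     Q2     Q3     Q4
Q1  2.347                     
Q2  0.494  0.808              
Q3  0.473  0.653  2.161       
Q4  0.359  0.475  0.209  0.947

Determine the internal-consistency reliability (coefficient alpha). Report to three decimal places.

α = 0.613

Σσ²ᵢ = 2.347 + 0.808 + 2.161 + 0.947 = 6.263
Sum of the distinct covariances = 2.663
σ²_T = 6.263 + 2 × 2.663 = 11.589
α = (k/(k−1))·(1 − Σσ²ᵢ/σ²_T) = (4/3)·(1 − 6.263/11.589) = 0.613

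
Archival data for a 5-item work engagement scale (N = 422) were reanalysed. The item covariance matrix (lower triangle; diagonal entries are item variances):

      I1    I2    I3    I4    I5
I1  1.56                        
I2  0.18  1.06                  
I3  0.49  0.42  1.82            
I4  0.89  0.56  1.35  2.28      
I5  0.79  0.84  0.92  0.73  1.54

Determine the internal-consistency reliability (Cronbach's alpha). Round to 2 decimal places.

Cronbach's alpha = 0.79

Σσ²ᵢ = 1.56 + 1.06 + 1.82 + 2.28 + 1.54 = 8.26
Sum of the distinct covariances = 7.17
Var(T) = 8.26 + 2 × 7.17 = 22.60
α = (k/(k−1))·(1 − Σσ²ᵢ/Var(T)) = (5/4)·(1 − 8.26/22.60) = 0.79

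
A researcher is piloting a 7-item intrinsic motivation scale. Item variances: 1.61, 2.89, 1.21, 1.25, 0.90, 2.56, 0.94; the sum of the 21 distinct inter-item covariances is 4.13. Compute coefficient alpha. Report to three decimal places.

ΣVar(i) = 1.61 + 2.89 + 1.21 + 1.25 + 0.90 + 2.56 + 0.94 = 11.36
Sum of distinct covariances = 4.13
total variance = ΣVar(i) + 2·Σcov = 11.36 + 2 × 4.13 = 19.62
α = (7/6)·(1 − 11.36/19.62) = 0.491

coefficient alpha = 0.491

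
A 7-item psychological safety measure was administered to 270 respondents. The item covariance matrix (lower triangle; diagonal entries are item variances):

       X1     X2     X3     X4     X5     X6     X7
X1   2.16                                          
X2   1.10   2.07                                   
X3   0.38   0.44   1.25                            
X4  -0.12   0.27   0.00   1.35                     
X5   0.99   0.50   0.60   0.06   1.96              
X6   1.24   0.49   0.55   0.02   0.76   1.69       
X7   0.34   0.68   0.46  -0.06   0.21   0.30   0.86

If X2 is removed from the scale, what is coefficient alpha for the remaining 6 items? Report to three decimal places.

coefficient alpha = 0.663

Remaining items: X1, X3, X4, X5, X6, X7 (k = 6).
sum of item variances = 2.16 + 1.25 + 1.35 + 1.96 + 1.69 + 0.86 = 9.27
Var(T) = 9.27 + 2 × 5.73 = 20.73
α (item deleted) = (6/5)·(1 − 9.27/20.73) = 0.663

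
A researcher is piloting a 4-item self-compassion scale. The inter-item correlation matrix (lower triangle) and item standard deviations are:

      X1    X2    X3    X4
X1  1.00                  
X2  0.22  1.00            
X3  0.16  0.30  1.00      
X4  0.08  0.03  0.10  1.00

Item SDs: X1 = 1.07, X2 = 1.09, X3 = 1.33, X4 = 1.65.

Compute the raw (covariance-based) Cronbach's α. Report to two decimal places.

Σσ²ᵢ = 1.07² + 1.09² + 1.33² + 1.65² = 6.8244
Covariances σ_ij = r_ij · s_i · s_j:
  σ(X1,X2) = 0.22 × 1.07 × 1.09 = 0.2566
  σ(X1,X3) = 0.16 × 1.07 × 1.33 = 0.2277
  σ(X1,X4) = 0.08 × 1.07 × 1.65 = 0.1412
  σ(X2,X3) = 0.30 × 1.09 × 1.33 = 0.4349
  σ(X2,X4) = 0.03 × 1.09 × 1.65 = 0.0540
  σ(X3,X4) = 0.10 × 1.33 × 1.65 = 0.2195
σ²_T = Σσ²ᵢ + 2·Σσ_ij = 6.8244 + 2 × 1.3339 = 9.4922
α = (4/3)·(1 − 6.8244/9.4922) = 0.37

Cronbach's α = 0.37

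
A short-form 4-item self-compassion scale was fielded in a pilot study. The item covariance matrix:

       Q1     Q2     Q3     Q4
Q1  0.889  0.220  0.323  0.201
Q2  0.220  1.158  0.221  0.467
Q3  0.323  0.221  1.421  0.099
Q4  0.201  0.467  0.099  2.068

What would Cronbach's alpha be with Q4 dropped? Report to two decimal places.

Cronbach's alpha = 0.46

Remaining items: Q1, Q2, Q3 (k = 3).
sum of item variances = 0.889 + 1.158 + 1.421 = 3.468
σ²_total = 3.468 + 2 × 0.764 = 4.996
α (item deleted) = (3/2)·(1 − 3.468/4.996) = 0.46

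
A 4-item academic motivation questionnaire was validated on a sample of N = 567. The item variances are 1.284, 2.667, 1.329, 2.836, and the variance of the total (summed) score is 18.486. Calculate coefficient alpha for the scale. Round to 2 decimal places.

α = 0.75

Σσᵢ² = 1.284 + 2.667 + 1.329 + 2.836 = 8.116
α = (k/(k−1))·(1 − Σσᵢ²/σ²_total) = (4/3)·(1 − 8.116/18.486) = 0.75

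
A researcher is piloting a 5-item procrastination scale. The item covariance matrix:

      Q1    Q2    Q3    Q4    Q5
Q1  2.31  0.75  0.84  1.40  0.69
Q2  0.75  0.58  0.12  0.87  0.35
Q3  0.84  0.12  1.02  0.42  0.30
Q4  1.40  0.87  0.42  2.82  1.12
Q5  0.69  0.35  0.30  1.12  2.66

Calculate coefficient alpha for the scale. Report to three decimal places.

coefficient alpha = 0.742

sum of item variances = 2.31 + 0.58 + 1.02 + 2.82 + 2.66 = 9.39
Σ_{i<j} σ_ij = 6.86
total variance = 9.39 + 2 × 6.86 = 23.11
α = (k/(k−1))·(1 − sum of item variances/total variance) = (5/4)·(1 − 9.39/23.11) = 0.742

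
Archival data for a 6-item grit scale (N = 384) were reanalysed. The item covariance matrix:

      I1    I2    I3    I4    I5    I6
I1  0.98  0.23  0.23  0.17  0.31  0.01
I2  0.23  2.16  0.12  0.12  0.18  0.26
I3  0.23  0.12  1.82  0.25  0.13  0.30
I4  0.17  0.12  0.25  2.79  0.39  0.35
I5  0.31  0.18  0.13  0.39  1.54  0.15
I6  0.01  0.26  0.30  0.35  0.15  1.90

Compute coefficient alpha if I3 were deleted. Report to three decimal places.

Remaining items: I1, I2, I4, I5, I6 (k = 5).
Σσᵢ² = 0.98 + 2.16 + 2.79 + 1.54 + 1.90 = 9.37
total variance = 9.37 + 2 × 2.17 = 13.71
α (item deleted) = (5/4)·(1 − 9.37/13.71) = 0.396

coefficient alpha = 0.396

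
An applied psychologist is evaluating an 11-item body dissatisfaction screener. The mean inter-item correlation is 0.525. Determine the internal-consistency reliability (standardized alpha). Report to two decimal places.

Standardized α = k·r̄ / (1 + (k−1)·r̄) = 11 × 0.525 / (1 + 10 × 0.525)
  = 5.7750 / 6.2500 = 0.92

α = 0.92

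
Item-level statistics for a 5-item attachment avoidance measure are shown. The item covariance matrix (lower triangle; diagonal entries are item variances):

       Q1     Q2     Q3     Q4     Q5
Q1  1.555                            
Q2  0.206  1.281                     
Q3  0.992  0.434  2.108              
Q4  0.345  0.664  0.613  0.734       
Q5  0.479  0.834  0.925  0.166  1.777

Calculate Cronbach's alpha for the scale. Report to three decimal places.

ΣVar(i) = 1.555 + 1.281 + 2.108 + 0.734 + 1.777 = 7.455
Σ_{i<j} σ_ij = 5.658
σ²_total = 7.455 + 2 × 5.658 = 18.771
α = (k/(k−1))·(1 − ΣVar(i)/σ²_total) = (5/4)·(1 − 7.455/18.771) = 0.754

Cronbach's alpha = 0.754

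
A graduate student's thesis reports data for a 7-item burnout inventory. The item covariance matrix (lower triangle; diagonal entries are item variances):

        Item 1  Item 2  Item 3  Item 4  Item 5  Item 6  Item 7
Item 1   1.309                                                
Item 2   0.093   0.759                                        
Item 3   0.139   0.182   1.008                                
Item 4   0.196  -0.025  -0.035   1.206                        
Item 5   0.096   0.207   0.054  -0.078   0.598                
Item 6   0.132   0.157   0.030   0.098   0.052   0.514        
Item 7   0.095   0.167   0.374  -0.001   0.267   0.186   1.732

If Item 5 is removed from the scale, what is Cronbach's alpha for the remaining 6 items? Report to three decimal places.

Cronbach's alpha = 0.425

Remaining items: Item 1, Item 2, Item 3, Item 4, Item 6, Item 7 (k = 6).
ΣVar(i) = 1.309 + 0.759 + 1.008 + 1.206 + 0.514 + 1.732 = 6.528
σ²_total = 6.528 + 2 × 1.788 = 10.104
α (item deleted) = (6/5)·(1 − 6.528/10.104) = 0.425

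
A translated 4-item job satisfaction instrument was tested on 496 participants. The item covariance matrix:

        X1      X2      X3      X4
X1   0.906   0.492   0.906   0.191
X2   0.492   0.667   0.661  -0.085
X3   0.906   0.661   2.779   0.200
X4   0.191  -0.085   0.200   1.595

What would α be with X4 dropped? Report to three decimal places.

α = 0.729

Remaining items: X1, X2, X3 (k = 3).
sum of item variances = 0.906 + 0.667 + 2.779 = 4.352
σ²_T = 4.352 + 2 × 2.059 = 8.470
α (item deleted) = (3/2)·(1 − 4.352/8.470) = 0.729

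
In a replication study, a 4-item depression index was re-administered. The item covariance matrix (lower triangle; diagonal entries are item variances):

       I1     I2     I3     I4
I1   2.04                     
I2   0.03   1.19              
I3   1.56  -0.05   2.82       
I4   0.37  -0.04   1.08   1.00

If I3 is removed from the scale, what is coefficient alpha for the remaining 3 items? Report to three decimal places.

α = 0.218

Remaining items: I1, I2, I4 (k = 3).
Σσᵢ² = 2.04 + 1.19 + 1.00 = 4.23
σ²_T = 4.23 + 2 × 0.36 = 4.95
α (item deleted) = (3/2)·(1 − 4.23/4.95) = 0.218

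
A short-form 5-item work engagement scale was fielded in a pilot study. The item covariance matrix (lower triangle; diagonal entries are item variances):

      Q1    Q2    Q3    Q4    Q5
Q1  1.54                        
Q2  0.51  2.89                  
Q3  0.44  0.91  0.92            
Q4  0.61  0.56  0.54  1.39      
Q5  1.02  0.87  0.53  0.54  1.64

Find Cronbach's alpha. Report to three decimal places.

Σσ²ᵢ = 1.54 + 2.89 + 0.92 + 1.39 + 1.64 = 8.38
Σ_{i<j} σ_ij = 6.53
σ²_total = 8.38 + 2 × 6.53 = 21.44
α = (k/(k−1))·(1 − Σσ²ᵢ/σ²_total) = (5/4)·(1 − 8.38/21.44) = 0.761

α = 0.761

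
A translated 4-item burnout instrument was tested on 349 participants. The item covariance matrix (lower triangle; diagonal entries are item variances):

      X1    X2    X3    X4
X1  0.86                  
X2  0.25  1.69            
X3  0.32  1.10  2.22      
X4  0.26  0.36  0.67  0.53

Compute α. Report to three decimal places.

Σσ²ᵢ = 0.86 + 1.69 + 2.22 + 0.53 = 5.30
Sum of the distinct covariances = 2.96
σ²_T = 5.30 + 2 × 2.96 = 11.22
α = (k/(k−1))·(1 − Σσ²ᵢ/σ²_T) = (4/3)·(1 − 5.30/11.22) = 0.704

α = 0.704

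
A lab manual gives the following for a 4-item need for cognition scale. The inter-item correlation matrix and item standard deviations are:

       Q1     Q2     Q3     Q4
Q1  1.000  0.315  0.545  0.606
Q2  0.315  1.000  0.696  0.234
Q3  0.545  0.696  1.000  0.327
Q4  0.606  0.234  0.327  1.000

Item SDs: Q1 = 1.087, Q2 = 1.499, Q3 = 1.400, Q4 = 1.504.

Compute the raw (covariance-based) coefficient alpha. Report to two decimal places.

α = 0.76

Σσ²ᵢ = 1.087² + 1.499² + 1.400² + 1.504² = 7.6506
Covariances σ_ij = r_ij · s_i · s_j:
  σ(Q1,Q2) = 0.315 × 1.087 × 1.499 = 0.5133
  σ(Q1,Q3) = 0.545 × 1.087 × 1.400 = 0.8294
  σ(Q1,Q4) = 0.606 × 1.087 × 1.504 = 0.9907
  σ(Q2,Q3) = 0.696 × 1.499 × 1.400 = 1.4606
  σ(Q2,Q4) = 0.234 × 1.499 × 1.504 = 0.5276
  σ(Q3,Q4) = 0.327 × 1.400 × 1.504 = 0.6885
σ²_T = Σσ²ᵢ + 2·Σσ_ij = 7.6506 + 2 × 5.0101 = 17.6708
α = (4/3)·(1 − 7.6506/17.6708) = 0.76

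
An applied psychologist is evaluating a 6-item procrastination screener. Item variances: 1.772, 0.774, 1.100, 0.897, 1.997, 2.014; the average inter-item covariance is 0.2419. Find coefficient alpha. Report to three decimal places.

Σσ²ᵢ = 1.772 + 0.774 + 1.100 + 0.897 + 1.997 + 2.014 = 8.554
Sum of the 15 distinct covariances = 15 × 0.2419 = 3.6285
σ²_T = Σσ²ᵢ + 2·Σcov = 8.554 + 2 × 3.6285 = 15.8110
α = (6/5)·(1 − 8.554/15.8110) = 0.551

α = 0.551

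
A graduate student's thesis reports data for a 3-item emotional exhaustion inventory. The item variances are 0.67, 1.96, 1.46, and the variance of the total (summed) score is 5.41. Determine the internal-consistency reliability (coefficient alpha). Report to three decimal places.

α = 0.366

Σσ²ᵢ = 0.67 + 1.96 + 1.46 = 4.09
α = (k/(k−1))·(1 − Σσ²ᵢ/σ²_T) = (3/2)·(1 − 4.09/5.41) = 0.366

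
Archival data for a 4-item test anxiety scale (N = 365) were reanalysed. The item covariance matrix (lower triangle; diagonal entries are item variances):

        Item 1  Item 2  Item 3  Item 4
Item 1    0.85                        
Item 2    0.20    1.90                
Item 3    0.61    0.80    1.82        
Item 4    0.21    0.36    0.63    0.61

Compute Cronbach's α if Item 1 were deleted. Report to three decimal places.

Remaining items: Item 2, Item 3, Item 4 (k = 3).
Σσ²ᵢ = 1.90 + 1.82 + 0.61 = 4.33
total variance = 4.33 + 2 × 1.79 = 7.91
α (item deleted) = (3/2)·(1 − 4.33/7.91) = 0.679

α = 0.679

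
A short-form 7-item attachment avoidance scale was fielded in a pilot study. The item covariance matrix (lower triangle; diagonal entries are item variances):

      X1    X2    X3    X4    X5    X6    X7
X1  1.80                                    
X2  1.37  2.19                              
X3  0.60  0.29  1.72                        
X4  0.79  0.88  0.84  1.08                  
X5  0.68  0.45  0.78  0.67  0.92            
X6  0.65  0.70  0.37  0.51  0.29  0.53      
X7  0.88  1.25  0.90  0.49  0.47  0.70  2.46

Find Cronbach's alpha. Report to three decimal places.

α = 0.853

Σσ²ᵢ = 1.80 + 2.19 + 1.72 + 1.08 + 0.92 + 0.53 + 2.46 = 10.70
Sum of the distinct covariances = 14.56
σ²_total = 10.70 + 2 × 14.56 = 39.82
α = (k/(k−1))·(1 − Σσ²ᵢ/σ²_total) = (7/6)·(1 − 10.70/39.82) = 0.853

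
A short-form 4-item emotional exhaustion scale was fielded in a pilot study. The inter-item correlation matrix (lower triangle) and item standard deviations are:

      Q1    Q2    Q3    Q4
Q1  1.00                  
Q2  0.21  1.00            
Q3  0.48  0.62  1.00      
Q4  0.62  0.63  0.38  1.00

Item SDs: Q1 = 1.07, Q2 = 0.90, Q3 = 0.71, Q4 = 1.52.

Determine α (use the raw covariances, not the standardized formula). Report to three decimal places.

Σσ²ᵢ = 1.07² + 0.90² + 0.71² + 1.52² = 4.7694
Covariances σ_ij = r_ij · s_i · s_j:
  σ(Q1,Q2) = 0.21 × 1.07 × 0.90 = 0.2022
  σ(Q1,Q3) = 0.48 × 1.07 × 0.71 = 0.3647
  σ(Q1,Q4) = 0.62 × 1.07 × 1.52 = 1.0084
  σ(Q2,Q3) = 0.62 × 0.90 × 0.71 = 0.3962
  σ(Q2,Q4) = 0.63 × 0.90 × 1.52 = 0.8618
  σ(Q3,Q4) = 0.38 × 0.71 × 1.52 = 0.4101
σ²_T = Σσ²ᵢ + 2·Σσ_ij = 4.7694 + 2 × 3.2434 = 11.2562
α = (4/3)·(1 − 4.7694/11.2562) = 0.768

α = 0.768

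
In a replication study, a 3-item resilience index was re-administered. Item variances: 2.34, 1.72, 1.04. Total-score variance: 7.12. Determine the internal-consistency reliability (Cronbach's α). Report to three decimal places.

α = 0.426

Σσᵢ² = 2.34 + 1.72 + 1.04 = 5.10
α = (k/(k−1))·(1 − Σσᵢ²/σ²_T) = (3/2)·(1 − 5.10/7.12) = 0.426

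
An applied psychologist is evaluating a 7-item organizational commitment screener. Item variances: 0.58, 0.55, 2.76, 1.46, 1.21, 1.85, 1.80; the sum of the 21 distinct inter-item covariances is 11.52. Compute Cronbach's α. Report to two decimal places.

α = 0.81

Σσᵢ² = 0.58 + 0.55 + 2.76 + 1.46 + 1.21 + 1.85 + 1.80 = 10.21
Sum of distinct covariances = 11.52
total variance = Σσᵢ² + 2·Σcov = 10.21 + 2 × 11.52 = 33.25
α = (7/6)·(1 − 10.21/33.25) = 0.81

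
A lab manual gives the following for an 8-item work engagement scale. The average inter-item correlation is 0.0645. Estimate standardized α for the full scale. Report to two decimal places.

Standardized α = k·r̄ / (1 + (k−1)·r̄) = 8 × 0.0645 / (1 + 7 × 0.0645)
  = 0.5160 / 1.4515 = 0.36

standardized α = 0.36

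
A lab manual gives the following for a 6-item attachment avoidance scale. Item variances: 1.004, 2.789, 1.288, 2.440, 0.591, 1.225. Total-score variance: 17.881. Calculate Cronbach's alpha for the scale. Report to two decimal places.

ΣVar(i) = 1.004 + 2.789 + 1.288 + 2.440 + 0.591 + 1.225 = 9.337
α = (k/(k−1))·(1 − ΣVar(i)/Var(T)) = (6/5)·(1 − 9.337/17.881) = 0.57

Cronbach's alpha = 0.57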